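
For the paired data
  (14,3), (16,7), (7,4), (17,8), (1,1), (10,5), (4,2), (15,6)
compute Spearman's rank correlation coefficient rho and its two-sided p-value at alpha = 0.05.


Step 1: Rank x and y separately (midranks; no ties here).
rank(x): 14->5, 16->7, 7->3, 17->8, 1->1, 10->4, 4->2, 15->6
rank(y): 3->3, 7->7, 4->4, 8->8, 1->1, 5->5, 2->2, 6->6
Step 2: d_i = R_x(i) - R_y(i); compute d_i^2.
  (5-3)^2=4, (7-7)^2=0, (3-4)^2=1, (8-8)^2=0, (1-1)^2=0, (4-5)^2=1, (2-2)^2=0, (6-6)^2=0
sum(d^2) = 6.
Step 3: rho = 1 - 6*6 / (8*(8^2 - 1)) = 1 - 36/504 = 0.928571.
Step 4: Under H0, t = rho * sqrt((n-2)/(1-rho^2)) = 6.1283 ~ t(6).
Step 5: Two-sided p-value from the t-distribution with 6 df = 0.000863.
Step 6: alpha = 0.05. reject H0.

rho = 0.9286, p = 0.000863, reject H0 at alpha = 0.05.


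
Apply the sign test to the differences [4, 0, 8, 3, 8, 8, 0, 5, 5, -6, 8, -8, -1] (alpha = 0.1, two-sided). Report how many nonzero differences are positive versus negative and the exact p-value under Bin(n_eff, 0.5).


Step 1: Discard zero differences. Original n = 13; n_eff = number of nonzero differences = 11.
Nonzero differences (with sign): +4, +8, +3, +8, +8, +5, +5, -6, +8, -8, -1
Step 2: Count signs: positive = 8, negative = 3.
Step 3: Under H0: P(positive) = 0.5, so the number of positives S ~ Bin(11, 0.5).
Step 4: Two-sided exact p-value = sum of Bin(11,0.5) probabilities at or below the observed probability = 0.226562.
Step 5: alpha = 0.1. fail to reject H0.

n_eff = 11, pos = 8, neg = 3, p = 0.226562, fail to reject H0.


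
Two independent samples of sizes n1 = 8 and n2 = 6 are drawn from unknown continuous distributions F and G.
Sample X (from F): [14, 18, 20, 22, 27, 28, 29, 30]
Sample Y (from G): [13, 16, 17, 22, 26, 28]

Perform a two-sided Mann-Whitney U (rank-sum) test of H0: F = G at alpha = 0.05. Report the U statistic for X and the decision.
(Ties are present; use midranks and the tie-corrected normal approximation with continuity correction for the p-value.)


Step 1: Combine and sort all 14 observations; assign midranks.
sorted (value, group): (13,Y), (14,X), (16,Y), (17,Y), (18,X), (20,X), (22,X), (22,Y), (26,Y), (27,X), (28,X), (28,Y), (29,X), (30,X)
ranks: 13->1, 14->2, 16->3, 17->4, 18->5, 20->6, 22->7.5, 22->7.5, 26->9, 27->10, 28->11.5, 28->11.5, 29->13, 30->14
Step 2: Rank sum for X: R1 = 2 + 5 + 6 + 7.5 + 10 + 11.5 + 13 + 14 = 69.
Step 3: U_X = R1 - n1(n1+1)/2 = 69 - 8*9/2 = 69 - 36 = 33.
       U_Y = n1*n2 - U_X = 48 - 33 = 15.
Step 4: Ties are present, so use the tie-corrected normal approximation (with continuity correction) for the p-value.
Step 5: p-value = 0.271435; compare to alpha = 0.05. fail to reject H0.

U_X = 33, p = 0.271435, fail to reject H0 at alpha = 0.05.


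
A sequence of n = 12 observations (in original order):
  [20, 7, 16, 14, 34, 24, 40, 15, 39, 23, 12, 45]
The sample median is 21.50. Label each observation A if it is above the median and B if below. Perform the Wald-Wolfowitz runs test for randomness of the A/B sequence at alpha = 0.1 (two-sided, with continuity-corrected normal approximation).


Step 1: Compute median = 21.50; label A = above, B = below.
Labels in order: BBBBAAABAABA  (n_A = 6, n_B = 6)
Step 2: Count runs R = 6.
Step 3: Under H0 (random ordering), E[R] = 2*n_A*n_B/(n_A+n_B) + 1 = 2*6*6/12 + 1 = 7.0000.
        Var[R] = 2*n_A*n_B*(2*n_A*n_B - n_A - n_B) / ((n_A+n_B)^2 * (n_A+n_B-1)) = 4320/1584 = 2.7273.
        SD[R] = 1.6514.
Step 4: Continuity-corrected z = (R + 0.5 - E[R]) / SD[R] = (6 + 0.5 - 7.0000) / 1.6514 = -0.3028.
Step 5: Two-sided p-value via normal approximation = 2*(1 - Phi(|z|)) = 0.762069.
Step 6: alpha = 0.1. fail to reject H0.

R = 6, z = -0.3028, p = 0.762069, fail to reject H0.


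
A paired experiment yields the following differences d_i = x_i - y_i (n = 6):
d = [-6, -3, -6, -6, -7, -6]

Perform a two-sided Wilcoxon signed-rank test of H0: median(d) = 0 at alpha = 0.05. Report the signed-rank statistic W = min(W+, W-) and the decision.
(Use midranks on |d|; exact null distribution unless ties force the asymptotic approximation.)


Step 1: Drop any zero differences (none here) and take |d_i|.
|d| = [6, 3, 6, 6, 7, 6]
Step 2: Midrank |d_i| (ties get averaged ranks).
ranks: |6|->3.5, |3|->1, |6|->3.5, |6|->3.5, |7|->6, |6|->3.5
Step 3: Attach original signs; sum ranks with positive sign and with negative sign.
W+ = 0 = 0
W- = 3.5 + 1 + 3.5 + 3.5 + 6 + 3.5 = 21
(Check: W+ + W- = 21 should equal n(n+1)/2 = 21.)
Step 4: Test statistic W = min(W+, W-) = 0.
Step 5: Ties in |d|, so use the tie-corrected normal approximation.
        E[W] = n(n+1)/4 = 6*7/4 = 10.5.
        Tie groups: |d|=6 (t=4); sum(t^3 - t) = 60.
        Var[W] = n(n+1)(2n+1)/24 - sum(t^3-t)/48 = 546/24 - 60/48 = 21.5.
        z = (W - E[W]) / sqrt(Var[W]) = (0 - 10.5) / 4.6368 = -2.2645.
        Two-sided p = 2*Phi(z) = 0.023544.
Step 6: alpha = 0.05. reject H0.

W+ = 0, W- = 21, W = min = 0, p = 0.023544, reject H0.


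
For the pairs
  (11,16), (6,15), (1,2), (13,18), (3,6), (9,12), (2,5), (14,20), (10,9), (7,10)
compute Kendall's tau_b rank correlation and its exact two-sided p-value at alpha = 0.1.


Step 1: Enumerate the 45 unordered pairs (i,j) with i<j and classify each by sign(x_j-x_i) * sign(y_j-y_i).
  (1,2):dx=-5,dy=-1->C; (1,3):dx=-10,dy=-14->C; (1,4):dx=+2,dy=+2->C; (1,5):dx=-8,dy=-10->C
  (1,6):dx=-2,dy=-4->C; (1,7):dx=-9,dy=-11->C; (1,8):dx=+3,dy=+4->C; (1,9):dx=-1,dy=-7->C
  (1,10):dx=-4,dy=-6->C; (2,3):dx=-5,dy=-13->C; (2,4):dx=+7,dy=+3->C; (2,5):dx=-3,dy=-9->C
  (2,6):dx=+3,dy=-3->D; (2,7):dx=-4,dy=-10->C; (2,8):dx=+8,dy=+5->C; (2,9):dx=+4,dy=-6->D
  (2,10):dx=+1,dy=-5->D; (3,4):dx=+12,dy=+16->C; (3,5):dx=+2,dy=+4->C; (3,6):dx=+8,dy=+10->C
  (3,7):dx=+1,dy=+3->C; (3,8):dx=+13,dy=+18->C; (3,9):dx=+9,dy=+7->C; (3,10):dx=+6,dy=+8->C
  (4,5):dx=-10,dy=-12->C; (4,6):dx=-4,dy=-6->C; (4,7):dx=-11,dy=-13->C; (4,8):dx=+1,dy=+2->C
  (4,9):dx=-3,dy=-9->C; (4,10):dx=-6,dy=-8->C; (5,6):dx=+6,dy=+6->C; (5,7):dx=-1,dy=-1->C
  (5,8):dx=+11,dy=+14->C; (5,9):dx=+7,dy=+3->C; (5,10):dx=+4,dy=+4->C; (6,7):dx=-7,dy=-7->C
  (6,8):dx=+5,dy=+8->C; (6,9):dx=+1,dy=-3->D; (6,10):dx=-2,dy=-2->C; (7,8):dx=+12,dy=+15->C
  (7,9):dx=+8,dy=+4->C; (7,10):dx=+5,dy=+5->C; (8,9):dx=-4,dy=-11->C; (8,10):dx=-7,dy=-10->C
  (9,10):dx=-3,dy=+1->D
Step 2: C = 40, D = 5, total pairs = 45.
Step 3: tau = (C - D)/(n(n-1)/2) = (40 - 5)/45 = 0.777778.
Step 4: Exact two-sided p-value (enumerate n! = 3628800 permutations of y under H0): p = 0.000946.
Step 5: alpha = 0.1. reject H0.

tau_b = 0.7778 (C=40, D=5), p = 0.000946, reject H0.


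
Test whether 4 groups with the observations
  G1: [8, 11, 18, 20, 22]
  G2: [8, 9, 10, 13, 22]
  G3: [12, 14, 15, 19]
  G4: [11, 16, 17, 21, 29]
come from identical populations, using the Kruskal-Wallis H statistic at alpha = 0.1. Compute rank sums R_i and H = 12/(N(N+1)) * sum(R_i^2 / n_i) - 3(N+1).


Step 1: Combine all N = 19 observations and assign midranks.
sorted (value, group, rank): (8,G1,1.5), (8,G2,1.5), (9,G2,3), (10,G2,4), (11,G1,5.5), (11,G4,5.5), (12,G3,7), (13,G2,8), (14,G3,9), (15,G3,10), (16,G4,11), (17,G4,12), (18,G1,13), (19,G3,14), (20,G1,15), (21,G4,16), (22,G1,17.5), (22,G2,17.5), (29,G4,19)
Step 2: Sum ranks within each group.
R_1 = 52.5 (n_1 = 5)
R_2 = 34 (n_2 = 5)
R_3 = 40 (n_3 = 4)
R_4 = 63.5 (n_4 = 5)
Step 3: H = 12/(N(N+1)) * sum(R_i^2/n_i) - 3(N+1)
     = 12/(19*20) * (52.5^2/5 + 34^2/5 + 40^2/4 + 63.5^2/5) - 3*20
     = 0.031579 * 1988.9 - 60
     = 2.807368.
Step 4: Ties present; correction factor C = 1 - 18/(19^3 - 19) = 0.997368. Corrected H = 2.807368 / 0.997368 = 2.814776.
Step 5: Under H0, H ~ chi^2(3); p-value = 0.421073.
Step 6: alpha = 0.1. fail to reject H0.

H = 2.8148, df = 3, p = 0.421073, fail to reject H0.


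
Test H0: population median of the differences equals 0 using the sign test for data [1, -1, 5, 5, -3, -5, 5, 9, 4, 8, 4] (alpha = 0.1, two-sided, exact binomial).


Step 1: Discard zero differences. Original n = 11; n_eff = number of nonzero differences = 11.
Nonzero differences (with sign): +1, -1, +5, +5, -3, -5, +5, +9, +4, +8, +4
Step 2: Count signs: positive = 8, negative = 3.
Step 3: Under H0: P(positive) = 0.5, so the number of positives S ~ Bin(11, 0.5).
Step 4: Two-sided exact p-value = sum of Bin(11,0.5) probabilities at or below the observed probability = 0.226562.
Step 5: alpha = 0.1. fail to reject H0.

n_eff = 11, pos = 8, neg = 3, p = 0.226562, fail to reject H0.


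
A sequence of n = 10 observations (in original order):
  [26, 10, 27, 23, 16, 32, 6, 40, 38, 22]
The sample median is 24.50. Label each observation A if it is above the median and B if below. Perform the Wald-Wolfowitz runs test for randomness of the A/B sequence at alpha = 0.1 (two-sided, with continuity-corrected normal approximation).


Step 1: Compute median = 24.50; label A = above, B = below.
Labels in order: ABABBABAAB  (n_A = 5, n_B = 5)
Step 2: Count runs R = 8.
Step 3: Under H0 (random ordering), E[R] = 2*n_A*n_B/(n_A+n_B) + 1 = 2*5*5/10 + 1 = 6.0000.
        Var[R] = 2*n_A*n_B*(2*n_A*n_B - n_A - n_B) / ((n_A+n_B)^2 * (n_A+n_B-1)) = 2000/900 = 2.2222.
        SD[R] = 1.4907.
Step 4: Continuity-corrected z = (R - 0.5 - E[R]) / SD[R] = (8 - 0.5 - 6.0000) / 1.4907 = 1.0062.
Step 5: Two-sided p-value via normal approximation = 2*(1 - Phi(|z|)) = 0.314305.
Step 6: alpha = 0.1. fail to reject H0.

R = 8, z = 1.0062, p = 0.314305, fail to reject H0.


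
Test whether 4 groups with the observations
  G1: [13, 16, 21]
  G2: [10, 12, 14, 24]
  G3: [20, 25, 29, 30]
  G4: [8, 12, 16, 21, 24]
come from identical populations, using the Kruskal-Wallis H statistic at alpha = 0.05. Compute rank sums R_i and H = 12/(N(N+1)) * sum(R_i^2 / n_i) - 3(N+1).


Step 1: Combine all N = 16 observations and assign midranks.
sorted (value, group, rank): (8,G4,1), (10,G2,2), (12,G2,3.5), (12,G4,3.5), (13,G1,5), (14,G2,6), (16,G1,7.5), (16,G4,7.5), (20,G3,9), (21,G1,10.5), (21,G4,10.5), (24,G2,12.5), (24,G4,12.5), (25,G3,14), (29,G3,15), (30,G3,16)
Step 2: Sum ranks within each group.
R_1 = 23 (n_1 = 3)
R_2 = 24 (n_2 = 4)
R_3 = 54 (n_3 = 4)
R_4 = 35 (n_4 = 5)
Step 3: H = 12/(N(N+1)) * sum(R_i^2/n_i) - 3(N+1)
     = 12/(16*17) * (23^2/3 + 24^2/4 + 54^2/4 + 35^2/5) - 3*17
     = 0.044118 * 1294.33 - 51
     = 6.102941.
Step 4: Ties present; correction factor C = 1 - 24/(16^3 - 16) = 0.994118. Corrected H = 6.102941 / 0.994118 = 6.139053.
Step 5: Under H0, H ~ chi^2(3); p-value = 0.105038.
Step 6: alpha = 0.05. fail to reject H0.

H = 6.1391, df = 3, p = 0.105038, fail to reject H0.


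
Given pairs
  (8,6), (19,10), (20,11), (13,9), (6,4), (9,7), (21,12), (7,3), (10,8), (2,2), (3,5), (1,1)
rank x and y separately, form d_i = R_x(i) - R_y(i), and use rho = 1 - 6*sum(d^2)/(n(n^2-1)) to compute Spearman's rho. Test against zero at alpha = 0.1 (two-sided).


Step 1: Rank x and y separately (midranks; no ties here).
rank(x): 8->6, 19->10, 20->11, 13->9, 6->4, 9->7, 21->12, 7->5, 10->8, 2->2, 3->3, 1->1
rank(y): 6->6, 10->10, 11->11, 9->9, 4->4, 7->7, 12->12, 3->3, 8->8, 2->2, 5->5, 1->1
Step 2: d_i = R_x(i) - R_y(i); compute d_i^2.
  (6-6)^2=0, (10-10)^2=0, (11-11)^2=0, (9-9)^2=0, (4-4)^2=0, (7-7)^2=0, (12-12)^2=0, (5-3)^2=4, (8-8)^2=0, (2-2)^2=0, (3-5)^2=4, (1-1)^2=0
sum(d^2) = 8.
Step 3: rho = 1 - 6*8 / (12*(12^2 - 1)) = 1 - 48/1716 = 0.972028.
Step 4: Under H0, t = rho * sqrt((n-2)/(1-rho^2)) = 13.0876 ~ t(10).
Step 5: Two-sided p-value from the t-distribution with 10 df = 0.000000.
Step 6: alpha = 0.1. reject H0.

rho = 0.9720, p = 0.000000, reject H0 at alpha = 0.1.


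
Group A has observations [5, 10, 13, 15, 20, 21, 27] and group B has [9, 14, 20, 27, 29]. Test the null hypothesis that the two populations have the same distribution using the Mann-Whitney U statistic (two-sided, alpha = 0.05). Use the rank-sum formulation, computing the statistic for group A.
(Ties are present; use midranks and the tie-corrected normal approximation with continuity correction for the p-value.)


Step 1: Combine and sort all 12 observations; assign midranks.
sorted (value, group): (5,X), (9,Y), (10,X), (13,X), (14,Y), (15,X), (20,X), (20,Y), (21,X), (27,X), (27,Y), (29,Y)
ranks: 5->1, 9->2, 10->3, 13->4, 14->5, 15->6, 20->7.5, 20->7.5, 21->9, 27->10.5, 27->10.5, 29->12
Step 2: Rank sum for X: R1 = 1 + 3 + 4 + 6 + 7.5 + 9 + 10.5 = 41.
Step 3: U_X = R1 - n1(n1+1)/2 = 41 - 7*8/2 = 41 - 28 = 13.
       U_Y = n1*n2 - U_X = 35 - 13 = 22.
Step 4: Ties are present, so use the tie-corrected normal approximation (with continuity correction) for the p-value.
Step 5: p-value = 0.514478; compare to alpha = 0.05. fail to reject H0.

U_X = 13, p = 0.514478, fail to reject H0 at alpha = 0.05.


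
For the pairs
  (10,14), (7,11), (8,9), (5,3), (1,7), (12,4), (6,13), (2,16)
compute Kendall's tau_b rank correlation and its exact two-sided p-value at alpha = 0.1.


Step 1: Enumerate the 28 unordered pairs (i,j) with i<j and classify each by sign(x_j-x_i) * sign(y_j-y_i).
  (1,2):dx=-3,dy=-3->C; (1,3):dx=-2,dy=-5->C; (1,4):dx=-5,dy=-11->C; (1,5):dx=-9,dy=-7->C
  (1,6):dx=+2,dy=-10->D; (1,7):dx=-4,dy=-1->C; (1,8):dx=-8,dy=+2->D; (2,3):dx=+1,dy=-2->D
  (2,4):dx=-2,dy=-8->C; (2,5):dx=-6,dy=-4->C; (2,6):dx=+5,dy=-7->D; (2,7):dx=-1,dy=+2->D
  (2,8):dx=-5,dy=+5->D; (3,4):dx=-3,dy=-6->C; (3,5):dx=-7,dy=-2->C; (3,6):dx=+4,dy=-5->D
  (3,7):dx=-2,dy=+4->D; (3,8):dx=-6,dy=+7->D; (4,5):dx=-4,dy=+4->D; (4,6):dx=+7,dy=+1->C
  (4,7):dx=+1,dy=+10->C; (4,8):dx=-3,dy=+13->D; (5,6):dx=+11,dy=-3->D; (5,7):dx=+5,dy=+6->C
  (5,8):dx=+1,dy=+9->C; (6,7):dx=-6,dy=+9->D; (6,8):dx=-10,dy=+12->D; (7,8):dx=-4,dy=+3->D
Step 2: C = 13, D = 15, total pairs = 28.
Step 3: tau = (C - D)/(n(n-1)/2) = (13 - 15)/28 = -0.071429.
Step 4: Exact two-sided p-value (enumerate n! = 40320 permutations of y under H0): p = 0.904861.
Step 5: alpha = 0.1. fail to reject H0.

tau_b = -0.0714 (C=13, D=15), p = 0.904861, fail to reject H0.


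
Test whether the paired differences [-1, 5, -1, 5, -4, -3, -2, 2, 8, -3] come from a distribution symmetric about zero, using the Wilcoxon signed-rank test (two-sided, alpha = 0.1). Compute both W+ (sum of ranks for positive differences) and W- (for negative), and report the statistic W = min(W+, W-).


Step 1: Drop any zero differences (none here) and take |d_i|.
|d| = [1, 5, 1, 5, 4, 3, 2, 2, 8, 3]
Step 2: Midrank |d_i| (ties get averaged ranks).
ranks: |1|->1.5, |5|->8.5, |1|->1.5, |5|->8.5, |4|->7, |3|->5.5, |2|->3.5, |2|->3.5, |8|->10, |3|->5.5
Step 3: Attach original signs; sum ranks with positive sign and with negative sign.
W+ = 8.5 + 8.5 + 3.5 + 10 = 30.5
W- = 1.5 + 1.5 + 7 + 5.5 + 3.5 + 5.5 = 24.5
(Check: W+ + W- = 55 should equal n(n+1)/2 = 55.)
Step 4: Test statistic W = min(W+, W-) = 24.5.
Step 5: Ties in |d|, so use the tie-corrected normal approximation.
        E[W] = n(n+1)/4 = 10*11/4 = 27.5.
        Tie groups: |d|=1 (t=2), |d|=2 (t=2), |d|=3 (t=2), |d|=5 (t=2); sum(t^3 - t) = 24.
        Var[W] = n(n+1)(2n+1)/24 - sum(t^3-t)/48 = 2310/24 - 24/48 = 95.75.
        z = (W - E[W]) / sqrt(Var[W]) = (24.5 - 27.5) / 9.7852 = -0.3066.
        Two-sided p = 2*Phi(z) = 0.759159.
Step 6: alpha = 0.1. fail to reject H0.

W+ = 30.5, W- = 24.5, W = min = 24.5, p = 0.759159, fail to reject H0.


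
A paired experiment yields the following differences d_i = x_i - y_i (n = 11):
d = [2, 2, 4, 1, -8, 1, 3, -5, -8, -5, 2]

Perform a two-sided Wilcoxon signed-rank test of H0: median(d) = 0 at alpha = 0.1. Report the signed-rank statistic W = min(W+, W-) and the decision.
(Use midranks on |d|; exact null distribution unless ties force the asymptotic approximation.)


Step 1: Drop any zero differences (none here) and take |d_i|.
|d| = [2, 2, 4, 1, 8, 1, 3, 5, 8, 5, 2]
Step 2: Midrank |d_i| (ties get averaged ranks).
ranks: |2|->4, |2|->4, |4|->7, |1|->1.5, |8|->10.5, |1|->1.5, |3|->6, |5|->8.5, |8|->10.5, |5|->8.5, |2|->4
Step 3: Attach original signs; sum ranks with positive sign and with negative sign.
W+ = 4 + 4 + 7 + 1.5 + 1.5 + 6 + 4 = 28
W- = 10.5 + 8.5 + 10.5 + 8.5 = 38
(Check: W+ + W- = 66 should equal n(n+1)/2 = 66.)
Step 4: Test statistic W = min(W+, W-) = 28.
Step 5: Ties in |d|, so use the tie-corrected normal approximation.
        E[W] = n(n+1)/4 = 11*12/4 = 33.
        Tie groups: |d|=1 (t=2), |d|=2 (t=3), |d|=5 (t=2), |d|=8 (t=2); sum(t^3 - t) = 42.
        Var[W] = n(n+1)(2n+1)/24 - sum(t^3-t)/48 = 3036/24 - 42/48 = 125.625.
        z = (W - E[W]) / sqrt(Var[W]) = (28 - 33) / 11.2083 = -0.4461.
        Two-sided p = 2*Phi(z) = 0.655525.
Step 6: alpha = 0.1. fail to reject H0.

W+ = 28, W- = 38, W = min = 28, p = 0.655525, fail to reject H0.


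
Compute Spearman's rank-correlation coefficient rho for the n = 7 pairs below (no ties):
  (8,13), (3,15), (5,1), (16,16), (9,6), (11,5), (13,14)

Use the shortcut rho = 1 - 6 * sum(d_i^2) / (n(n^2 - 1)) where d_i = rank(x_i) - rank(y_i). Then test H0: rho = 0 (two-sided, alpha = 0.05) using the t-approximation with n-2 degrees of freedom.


Step 1: Rank x and y separately (midranks; no ties here).
rank(x): 8->3, 3->1, 5->2, 16->7, 9->4, 11->5, 13->6
rank(y): 13->4, 15->6, 1->1, 16->7, 6->3, 5->2, 14->5
Step 2: d_i = R_x(i) - R_y(i); compute d_i^2.
  (3-4)^2=1, (1-6)^2=25, (2-1)^2=1, (7-7)^2=0, (4-3)^2=1, (5-2)^2=9, (6-5)^2=1
sum(d^2) = 38.
Step 3: rho = 1 - 6*38 / (7*(7^2 - 1)) = 1 - 228/336 = 0.321429.
Step 4: Under H0, t = rho * sqrt((n-2)/(1-rho^2)) = 0.7590 ~ t(5).
Step 5: Two-sided p-value from the t-distribution with 5 df = 0.482072.
Step 6: alpha = 0.05. fail to reject H0.

rho = 0.3214, p = 0.482072, fail to reject H0 at alpha = 0.05.


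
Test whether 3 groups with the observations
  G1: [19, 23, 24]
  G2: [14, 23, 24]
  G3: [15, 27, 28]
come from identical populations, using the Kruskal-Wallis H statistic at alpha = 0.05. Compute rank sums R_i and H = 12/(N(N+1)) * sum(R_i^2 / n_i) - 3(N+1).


Step 1: Combine all N = 9 observations and assign midranks.
sorted (value, group, rank): (14,G2,1), (15,G3,2), (19,G1,3), (23,G1,4.5), (23,G2,4.5), (24,G1,6.5), (24,G2,6.5), (27,G3,8), (28,G3,9)
Step 2: Sum ranks within each group.
R_1 = 14 (n_1 = 3)
R_2 = 12 (n_2 = 3)
R_3 = 19 (n_3 = 3)
Step 3: H = 12/(N(N+1)) * sum(R_i^2/n_i) - 3(N+1)
     = 12/(9*10) * (14^2/3 + 12^2/3 + 19^2/3) - 3*10
     = 0.133333 * 233.667 - 30
     = 1.155556.
Step 4: Ties present; correction factor C = 1 - 12/(9^3 - 9) = 0.983333. Corrected H = 1.155556 / 0.983333 = 1.175141.
Step 5: Under H0, H ~ chi^2(2); p-value = 0.555676.
Step 6: alpha = 0.05. fail to reject H0.

H = 1.1751, df = 2, p = 0.555676, fail to reject H0.


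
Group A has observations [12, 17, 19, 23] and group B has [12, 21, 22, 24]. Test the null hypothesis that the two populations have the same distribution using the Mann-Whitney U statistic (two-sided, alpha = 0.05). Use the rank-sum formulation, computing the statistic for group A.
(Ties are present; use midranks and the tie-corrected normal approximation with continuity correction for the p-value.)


Step 1: Combine and sort all 8 observations; assign midranks.
sorted (value, group): (12,X), (12,Y), (17,X), (19,X), (21,Y), (22,Y), (23,X), (24,Y)
ranks: 12->1.5, 12->1.5, 17->3, 19->4, 21->5, 22->6, 23->7, 24->8
Step 2: Rank sum for X: R1 = 1.5 + 3 + 4 + 7 = 15.5.
Step 3: U_X = R1 - n1(n1+1)/2 = 15.5 - 4*5/2 = 15.5 - 10 = 5.5.
       U_Y = n1*n2 - U_X = 16 - 5.5 = 10.5.
Step 4: Ties are present, so use the tie-corrected normal approximation (with continuity correction) for the p-value.
Step 5: p-value = 0.561363; compare to alpha = 0.05. fail to reject H0.

U_X = 5.5, p = 0.561363, fail to reject H0 at alpha = 0.05.


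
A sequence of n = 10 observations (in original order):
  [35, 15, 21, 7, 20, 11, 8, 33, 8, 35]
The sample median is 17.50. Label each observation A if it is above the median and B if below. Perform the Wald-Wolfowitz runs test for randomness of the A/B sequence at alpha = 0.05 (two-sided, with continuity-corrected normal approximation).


Step 1: Compute median = 17.50; label A = above, B = below.
Labels in order: ABABABBABA  (n_A = 5, n_B = 5)
Step 2: Count runs R = 9.
Step 3: Under H0 (random ordering), E[R] = 2*n_A*n_B/(n_A+n_B) + 1 = 2*5*5/10 + 1 = 6.0000.
        Var[R] = 2*n_A*n_B*(2*n_A*n_B - n_A - n_B) / ((n_A+n_B)^2 * (n_A+n_B-1)) = 2000/900 = 2.2222.
        SD[R] = 1.4907.
Step 4: Continuity-corrected z = (R - 0.5 - E[R]) / SD[R] = (9 - 0.5 - 6.0000) / 1.4907 = 1.6771.
Step 5: Two-sided p-value via normal approximation = 2*(1 - Phi(|z|)) = 0.093533.
Step 6: alpha = 0.05. fail to reject H0.

R = 9, z = 1.6771, p = 0.093533, fail to reject H0.


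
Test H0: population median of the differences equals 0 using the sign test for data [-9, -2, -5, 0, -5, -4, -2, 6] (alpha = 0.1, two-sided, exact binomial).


Step 1: Discard zero differences. Original n = 8; n_eff = number of nonzero differences = 7.
Nonzero differences (with sign): -9, -2, -5, -5, -4, -2, +6
Step 2: Count signs: positive = 1, negative = 6.
Step 3: Under H0: P(positive) = 0.5, so the number of positives S ~ Bin(7, 0.5).
Step 4: Two-sided exact p-value = sum of Bin(7,0.5) probabilities at or below the observed probability = 0.125000.
Step 5: alpha = 0.1. fail to reject H0.

n_eff = 7, pos = 1, neg = 6, p = 0.125000, fail to reject H0.


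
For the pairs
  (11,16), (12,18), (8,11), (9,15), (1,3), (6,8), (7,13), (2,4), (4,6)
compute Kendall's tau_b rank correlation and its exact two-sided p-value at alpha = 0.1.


Step 1: Enumerate the 36 unordered pairs (i,j) with i<j and classify each by sign(x_j-x_i) * sign(y_j-y_i).
  (1,2):dx=+1,dy=+2->C; (1,3):dx=-3,dy=-5->C; (1,4):dx=-2,dy=-1->C; (1,5):dx=-10,dy=-13->C
  (1,6):dx=-5,dy=-8->C; (1,7):dx=-4,dy=-3->C; (1,8):dx=-9,dy=-12->C; (1,9):dx=-7,dy=-10->C
  (2,3):dx=-4,dy=-7->C; (2,4):dx=-3,dy=-3->C; (2,5):dx=-11,dy=-15->C; (2,6):dx=-6,dy=-10->C
  (2,7):dx=-5,dy=-5->C; (2,8):dx=-10,dy=-14->C; (2,9):dx=-8,dy=-12->C; (3,4):dx=+1,dy=+4->C
  (3,5):dx=-7,dy=-8->C; (3,6):dx=-2,dy=-3->C; (3,7):dx=-1,dy=+2->D; (3,8):dx=-6,dy=-7->C
  (3,9):dx=-4,dy=-5->C; (4,5):dx=-8,dy=-12->C; (4,6):dx=-3,dy=-7->C; (4,7):dx=-2,dy=-2->C
  (4,8):dx=-7,dy=-11->C; (4,9):dx=-5,dy=-9->C; (5,6):dx=+5,dy=+5->C; (5,7):dx=+6,dy=+10->C
  (5,8):dx=+1,dy=+1->C; (5,9):dx=+3,dy=+3->C; (6,7):dx=+1,dy=+5->C; (6,8):dx=-4,dy=-4->C
  (6,9):dx=-2,dy=-2->C; (7,8):dx=-5,dy=-9->C; (7,9):dx=-3,dy=-7->C; (8,9):dx=+2,dy=+2->C
Step 2: C = 35, D = 1, total pairs = 36.
Step 3: tau = (C - D)/(n(n-1)/2) = (35 - 1)/36 = 0.944444.
Step 4: Exact two-sided p-value (enumerate n! = 362880 permutations of y under H0): p = 0.000050.
Step 5: alpha = 0.1. reject H0.

tau_b = 0.9444 (C=35, D=1), p = 0.000050, reject H0.


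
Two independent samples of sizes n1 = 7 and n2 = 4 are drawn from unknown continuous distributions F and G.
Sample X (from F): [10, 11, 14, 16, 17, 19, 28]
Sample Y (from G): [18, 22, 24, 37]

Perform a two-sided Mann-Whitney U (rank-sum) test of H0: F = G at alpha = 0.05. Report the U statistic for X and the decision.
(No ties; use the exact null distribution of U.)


Step 1: Combine and sort all 11 observations; assign midranks.
sorted (value, group): (10,X), (11,X), (14,X), (16,X), (17,X), (18,Y), (19,X), (22,Y), (24,Y), (28,X), (37,Y)
ranks: 10->1, 11->2, 14->3, 16->4, 17->5, 18->6, 19->7, 22->8, 24->9, 28->10, 37->11
Step 2: Rank sum for X: R1 = 1 + 2 + 3 + 4 + 5 + 7 + 10 = 32.
Step 3: U_X = R1 - n1(n1+1)/2 = 32 - 7*8/2 = 32 - 28 = 4.
       U_Y = n1*n2 - U_X = 28 - 4 = 24.
Step 4: No ties, so the exact null distribution of U (based on enumerating the C(11,7) = 330 equally likely rank assignments) gives the two-sided p-value.
Step 5: p-value = 0.072727; compare to alpha = 0.05. fail to reject H0.

U_X = 4, p = 0.072727, fail to reject H0 at alpha = 0.05.


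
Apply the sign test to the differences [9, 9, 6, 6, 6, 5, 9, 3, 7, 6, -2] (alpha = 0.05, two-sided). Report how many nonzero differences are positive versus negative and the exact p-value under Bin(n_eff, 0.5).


Step 1: Discard zero differences. Original n = 11; n_eff = number of nonzero differences = 11.
Nonzero differences (with sign): +9, +9, +6, +6, +6, +5, +9, +3, +7, +6, -2
Step 2: Count signs: positive = 10, negative = 1.
Step 3: Under H0: P(positive) = 0.5, so the number of positives S ~ Bin(11, 0.5).
Step 4: Two-sided exact p-value = sum of Bin(11,0.5) probabilities at or below the observed probability = 0.011719.
Step 5: alpha = 0.05. reject H0.

n_eff = 11, pos = 10, neg = 1, p = 0.011719, reject H0.


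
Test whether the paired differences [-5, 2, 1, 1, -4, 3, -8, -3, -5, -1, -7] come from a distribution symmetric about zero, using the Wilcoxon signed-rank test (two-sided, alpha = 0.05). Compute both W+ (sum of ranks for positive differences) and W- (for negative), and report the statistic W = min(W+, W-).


Step 1: Drop any zero differences (none here) and take |d_i|.
|d| = [5, 2, 1, 1, 4, 3, 8, 3, 5, 1, 7]
Step 2: Midrank |d_i| (ties get averaged ranks).
ranks: |5|->8.5, |2|->4, |1|->2, |1|->2, |4|->7, |3|->5.5, |8|->11, |3|->5.5, |5|->8.5, |1|->2, |7|->10
Step 3: Attach original signs; sum ranks with positive sign and with negative sign.
W+ = 4 + 2 + 2 + 5.5 = 13.5
W- = 8.5 + 7 + 11 + 5.5 + 8.5 + 2 + 10 = 52.5
(Check: W+ + W- = 66 should equal n(n+1)/2 = 66.)
Step 4: Test statistic W = min(W+, W-) = 13.5.
Step 5: Ties in |d|, so use the tie-corrected normal approximation.
        E[W] = n(n+1)/4 = 11*12/4 = 33.
        Tie groups: |d|=1 (t=3), |d|=3 (t=2), |d|=5 (t=2); sum(t^3 - t) = 36.
        Var[W] = n(n+1)(2n+1)/24 - sum(t^3-t)/48 = 3036/24 - 36/48 = 125.75.
        z = (W - E[W]) / sqrt(Var[W]) = (13.5 - 33) / 11.2138 = -1.7389.
        Two-sided p = 2*Phi(z) = 0.082048.
Step 6: alpha = 0.05. fail to reject H0.

W+ = 13.5, W- = 52.5, W = min = 13.5, p = 0.082048, fail to reject H0.


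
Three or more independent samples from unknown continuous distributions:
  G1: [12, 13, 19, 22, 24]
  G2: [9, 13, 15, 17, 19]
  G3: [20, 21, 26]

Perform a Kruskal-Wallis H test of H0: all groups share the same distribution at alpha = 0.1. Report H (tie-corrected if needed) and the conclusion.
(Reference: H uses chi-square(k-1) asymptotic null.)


Step 1: Combine all N = 13 observations and assign midranks.
sorted (value, group, rank): (9,G2,1), (12,G1,2), (13,G1,3.5), (13,G2,3.5), (15,G2,5), (17,G2,6), (19,G1,7.5), (19,G2,7.5), (20,G3,9), (21,G3,10), (22,G1,11), (24,G1,12), (26,G3,13)
Step 2: Sum ranks within each group.
R_1 = 36 (n_1 = 5)
R_2 = 23 (n_2 = 5)
R_3 = 32 (n_3 = 3)
Step 3: H = 12/(N(N+1)) * sum(R_i^2/n_i) - 3(N+1)
     = 12/(13*14) * (36^2/5 + 23^2/5 + 32^2/3) - 3*14
     = 0.065934 * 706.333 - 42
     = 4.571429.
Step 4: Ties present; correction factor C = 1 - 12/(13^3 - 13) = 0.994505. Corrected H = 4.571429 / 0.994505 = 4.596685.
Step 5: Under H0, H ~ chi^2(2); p-value = 0.100425.
Step 6: alpha = 0.1. fail to reject H0.

H = 4.5967, df = 2, p = 0.100425, fail to reject H0.


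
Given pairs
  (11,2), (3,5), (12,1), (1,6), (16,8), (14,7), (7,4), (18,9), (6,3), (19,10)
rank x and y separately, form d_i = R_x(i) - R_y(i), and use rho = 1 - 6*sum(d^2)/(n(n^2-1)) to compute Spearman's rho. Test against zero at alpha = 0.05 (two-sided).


Step 1: Rank x and y separately (midranks; no ties here).
rank(x): 11->5, 3->2, 12->6, 1->1, 16->8, 14->7, 7->4, 18->9, 6->3, 19->10
rank(y): 2->2, 5->5, 1->1, 6->6, 8->8, 7->7, 4->4, 9->9, 3->3, 10->10
Step 2: d_i = R_x(i) - R_y(i); compute d_i^2.
  (5-2)^2=9, (2-5)^2=9, (6-1)^2=25, (1-6)^2=25, (8-8)^2=0, (7-7)^2=0, (4-4)^2=0, (9-9)^2=0, (3-3)^2=0, (10-10)^2=0
sum(d^2) = 68.
Step 3: rho = 1 - 6*68 / (10*(10^2 - 1)) = 1 - 408/990 = 0.587879.
Step 4: Under H0, t = rho * sqrt((n-2)/(1-rho^2)) = 2.0555 ~ t(8).
Step 5: Two-sided p-value from the t-distribution with 8 df = 0.073878.
Step 6: alpha = 0.05. fail to reject H0.

rho = 0.5879, p = 0.073878, fail to reject H0 at alpha = 0.05.


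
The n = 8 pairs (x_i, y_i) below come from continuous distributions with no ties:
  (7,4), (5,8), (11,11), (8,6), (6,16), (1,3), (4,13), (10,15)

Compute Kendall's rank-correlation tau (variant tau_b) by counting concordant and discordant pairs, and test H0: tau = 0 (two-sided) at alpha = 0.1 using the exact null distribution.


Step 1: Enumerate the 28 unordered pairs (i,j) with i<j and classify each by sign(x_j-x_i) * sign(y_j-y_i).
  (1,2):dx=-2,dy=+4->D; (1,3):dx=+4,dy=+7->C; (1,4):dx=+1,dy=+2->C; (1,5):dx=-1,dy=+12->D
  (1,6):dx=-6,dy=-1->C; (1,7):dx=-3,dy=+9->D; (1,8):dx=+3,dy=+11->C; (2,3):dx=+6,dy=+3->C
  (2,4):dx=+3,dy=-2->D; (2,5):dx=+1,dy=+8->C; (2,6):dx=-4,dy=-5->C; (2,7):dx=-1,dy=+5->D
  (2,8):dx=+5,dy=+7->C; (3,4):dx=-3,dy=-5->C; (3,5):dx=-5,dy=+5->D; (3,6):dx=-10,dy=-8->C
  (3,7):dx=-7,dy=+2->D; (3,8):dx=-1,dy=+4->D; (4,5):dx=-2,dy=+10->D; (4,6):dx=-7,dy=-3->C
  (4,7):dx=-4,dy=+7->D; (4,8):dx=+2,dy=+9->C; (5,6):dx=-5,dy=-13->C; (5,7):dx=-2,dy=-3->C
  (5,8):dx=+4,dy=-1->D; (6,7):dx=+3,dy=+10->C; (6,8):dx=+9,dy=+12->C; (7,8):dx=+6,dy=+2->C
Step 2: C = 17, D = 11, total pairs = 28.
Step 3: tau = (C - D)/(n(n-1)/2) = (17 - 11)/28 = 0.214286.
Step 4: Exact two-sided p-value (enumerate n! = 40320 permutations of y under H0): p = 0.548413.
Step 5: alpha = 0.1. fail to reject H0.

tau_b = 0.2143 (C=17, D=11), p = 0.548413, fail to reject H0.


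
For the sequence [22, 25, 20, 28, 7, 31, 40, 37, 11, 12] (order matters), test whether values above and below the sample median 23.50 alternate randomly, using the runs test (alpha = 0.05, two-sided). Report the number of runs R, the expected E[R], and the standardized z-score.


Step 1: Compute median = 23.50; label A = above, B = below.
Labels in order: BABABAAABB  (n_A = 5, n_B = 5)
Step 2: Count runs R = 7.
Step 3: Under H0 (random ordering), E[R] = 2*n_A*n_B/(n_A+n_B) + 1 = 2*5*5/10 + 1 = 6.0000.
        Var[R] = 2*n_A*n_B*(2*n_A*n_B - n_A - n_B) / ((n_A+n_B)^2 * (n_A+n_B-1)) = 2000/900 = 2.2222.
        SD[R] = 1.4907.
Step 4: Continuity-corrected z = (R - 0.5 - E[R]) / SD[R] = (7 - 0.5 - 6.0000) / 1.4907 = 0.3354.
Step 5: Two-sided p-value via normal approximation = 2*(1 - Phi(|z|)) = 0.737316.
Step 6: alpha = 0.05. fail to reject H0.

R = 7, z = 0.3354, p = 0.737316, fail to reject H0.


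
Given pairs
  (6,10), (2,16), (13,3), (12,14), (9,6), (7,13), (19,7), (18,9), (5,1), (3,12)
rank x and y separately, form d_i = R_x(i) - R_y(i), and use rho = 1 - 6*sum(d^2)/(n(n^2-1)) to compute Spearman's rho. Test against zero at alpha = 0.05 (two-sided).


Step 1: Rank x and y separately (midranks; no ties here).
rank(x): 6->4, 2->1, 13->8, 12->7, 9->6, 7->5, 19->10, 18->9, 5->3, 3->2
rank(y): 10->6, 16->10, 3->2, 14->9, 6->3, 13->8, 7->4, 9->5, 1->1, 12->7
Step 2: d_i = R_x(i) - R_y(i); compute d_i^2.
  (4-6)^2=4, (1-10)^2=81, (8-2)^2=36, (7-9)^2=4, (6-3)^2=9, (5-8)^2=9, (10-4)^2=36, (9-5)^2=16, (3-1)^2=4, (2-7)^2=25
sum(d^2) = 224.
Step 3: rho = 1 - 6*224 / (10*(10^2 - 1)) = 1 - 1344/990 = -0.357576.
Step 4: Under H0, t = rho * sqrt((n-2)/(1-rho^2)) = -1.0830 ~ t(8).
Step 5: Two-sided p-value from the t-distribution with 8 df = 0.310376.
Step 6: alpha = 0.05. fail to reject H0.

rho = -0.3576, p = 0.310376, fail to reject H0 at alpha = 0.05.


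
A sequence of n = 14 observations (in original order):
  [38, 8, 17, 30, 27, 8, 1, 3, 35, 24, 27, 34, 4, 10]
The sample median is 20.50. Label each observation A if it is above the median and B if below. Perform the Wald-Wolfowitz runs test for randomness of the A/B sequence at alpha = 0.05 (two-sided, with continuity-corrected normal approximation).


Step 1: Compute median = 20.50; label A = above, B = below.
Labels in order: ABBAABBBAAAABB  (n_A = 7, n_B = 7)
Step 2: Count runs R = 6.
Step 3: Under H0 (random ordering), E[R] = 2*n_A*n_B/(n_A+n_B) + 1 = 2*7*7/14 + 1 = 8.0000.
        Var[R] = 2*n_A*n_B*(2*n_A*n_B - n_A - n_B) / ((n_A+n_B)^2 * (n_A+n_B-1)) = 8232/2548 = 3.2308.
        SD[R] = 1.7974.
Step 4: Continuity-corrected z = (R + 0.5 - E[R]) / SD[R] = (6 + 0.5 - 8.0000) / 1.7974 = -0.8345.
Step 5: Two-sided p-value via normal approximation = 2*(1 - Phi(|z|)) = 0.403986.
Step 6: alpha = 0.05. fail to reject H0.

R = 6, z = -0.8345, p = 0.403986, fail to reject H0.


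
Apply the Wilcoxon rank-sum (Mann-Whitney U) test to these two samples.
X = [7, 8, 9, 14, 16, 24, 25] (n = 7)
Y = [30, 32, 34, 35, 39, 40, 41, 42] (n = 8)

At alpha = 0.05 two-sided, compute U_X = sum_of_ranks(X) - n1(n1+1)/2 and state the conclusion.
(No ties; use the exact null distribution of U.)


Step 1: Combine and sort all 15 observations; assign midranks.
sorted (value, group): (7,X), (8,X), (9,X), (14,X), (16,X), (24,X), (25,X), (30,Y), (32,Y), (34,Y), (35,Y), (39,Y), (40,Y), (41,Y), (42,Y)
ranks: 7->1, 8->2, 9->3, 14->4, 16->5, 24->6, 25->7, 30->8, 32->9, 34->10, 35->11, 39->12, 40->13, 41->14, 42->15
Step 2: Rank sum for X: R1 = 1 + 2 + 3 + 4 + 5 + 6 + 7 = 28.
Step 3: U_X = R1 - n1(n1+1)/2 = 28 - 7*8/2 = 28 - 28 = 0.
       U_Y = n1*n2 - U_X = 56 - 0 = 56.
Step 4: No ties, so the exact null distribution of U (based on enumerating the C(15,7) = 6435 equally likely rank assignments) gives the two-sided p-value.
Step 5: p-value = 0.000311; compare to alpha = 0.05. reject H0.

U_X = 0, p = 0.000311, reject H0 at alpha = 0.05.


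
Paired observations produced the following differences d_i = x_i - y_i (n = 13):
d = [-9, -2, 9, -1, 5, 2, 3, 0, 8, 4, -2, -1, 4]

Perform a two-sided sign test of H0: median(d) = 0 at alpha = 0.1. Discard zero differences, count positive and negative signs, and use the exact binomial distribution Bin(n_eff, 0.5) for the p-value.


Step 1: Discard zero differences. Original n = 13; n_eff = number of nonzero differences = 12.
Nonzero differences (with sign): -9, -2, +9, -1, +5, +2, +3, +8, +4, -2, -1, +4
Step 2: Count signs: positive = 7, negative = 5.
Step 3: Under H0: P(positive) = 0.5, so the number of positives S ~ Bin(12, 0.5).
Step 4: Two-sided exact p-value = sum of Bin(12,0.5) probabilities at or below the observed probability = 0.774414.
Step 5: alpha = 0.1. fail to reject H0.

n_eff = 12, pos = 7, neg = 5, p = 0.774414, fail to reject H0.


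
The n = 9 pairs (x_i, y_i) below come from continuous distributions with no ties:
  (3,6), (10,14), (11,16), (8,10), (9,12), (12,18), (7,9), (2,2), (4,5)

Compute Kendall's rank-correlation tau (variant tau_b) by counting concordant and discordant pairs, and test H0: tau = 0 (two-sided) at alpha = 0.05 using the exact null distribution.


Step 1: Enumerate the 36 unordered pairs (i,j) with i<j and classify each by sign(x_j-x_i) * sign(y_j-y_i).
  (1,2):dx=+7,dy=+8->C; (1,3):dx=+8,dy=+10->C; (1,4):dx=+5,dy=+4->C; (1,5):dx=+6,dy=+6->C
  (1,6):dx=+9,dy=+12->C; (1,7):dx=+4,dy=+3->C; (1,8):dx=-1,dy=-4->C; (1,9):dx=+1,dy=-1->D
  (2,3):dx=+1,dy=+2->C; (2,4):dx=-2,dy=-4->C; (2,5):dx=-1,dy=-2->C; (2,6):dx=+2,dy=+4->C
  (2,7):dx=-3,dy=-5->C; (2,8):dx=-8,dy=-12->C; (2,9):dx=-6,dy=-9->C; (3,4):dx=-3,dy=-6->C
  (3,5):dx=-2,dy=-4->C; (3,6):dx=+1,dy=+2->C; (3,7):dx=-4,dy=-7->C; (3,8):dx=-9,dy=-14->C
  (3,9):dx=-7,dy=-11->C; (4,5):dx=+1,dy=+2->C; (4,6):dx=+4,dy=+8->C; (4,7):dx=-1,dy=-1->C
  (4,8):dx=-6,dy=-8->C; (4,9):dx=-4,dy=-5->C; (5,6):dx=+3,dy=+6->C; (5,7):dx=-2,dy=-3->C
  (5,8):dx=-7,dy=-10->C; (5,9):dx=-5,dy=-7->C; (6,7):dx=-5,dy=-9->C; (6,8):dx=-10,dy=-16->C
  (6,9):dx=-8,dy=-13->C; (7,8):dx=-5,dy=-7->C; (7,9):dx=-3,dy=-4->C; (8,9):dx=+2,dy=+3->C
Step 2: C = 35, D = 1, total pairs = 36.
Step 3: tau = (C - D)/(n(n-1)/2) = (35 - 1)/36 = 0.944444.
Step 4: Exact two-sided p-value (enumerate n! = 362880 permutations of y under H0): p = 0.000050.
Step 5: alpha = 0.05. reject H0.

tau_b = 0.9444 (C=35, D=1), p = 0.000050, reject H0.


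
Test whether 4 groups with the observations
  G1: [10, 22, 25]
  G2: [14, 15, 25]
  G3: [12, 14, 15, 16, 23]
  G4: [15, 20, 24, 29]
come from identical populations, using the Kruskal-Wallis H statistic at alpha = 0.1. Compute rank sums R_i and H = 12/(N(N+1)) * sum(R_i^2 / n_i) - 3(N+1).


Step 1: Combine all N = 15 observations and assign midranks.
sorted (value, group, rank): (10,G1,1), (12,G3,2), (14,G2,3.5), (14,G3,3.5), (15,G2,6), (15,G3,6), (15,G4,6), (16,G3,8), (20,G4,9), (22,G1,10), (23,G3,11), (24,G4,12), (25,G1,13.5), (25,G2,13.5), (29,G4,15)
Step 2: Sum ranks within each group.
R_1 = 24.5 (n_1 = 3)
R_2 = 23 (n_2 = 3)
R_3 = 30.5 (n_3 = 5)
R_4 = 42 (n_4 = 4)
Step 3: H = 12/(N(N+1)) * sum(R_i^2/n_i) - 3(N+1)
     = 12/(15*16) * (24.5^2/3 + 23^2/3 + 30.5^2/5 + 42^2/4) - 3*16
     = 0.050000 * 1003.47 - 48
     = 2.173333.
Step 4: Ties present; correction factor C = 1 - 36/(15^3 - 15) = 0.989286. Corrected H = 2.173333 / 0.989286 = 2.196871.
Step 5: Under H0, H ~ chi^2(3); p-value = 0.532565.
Step 6: alpha = 0.1. fail to reject H0.

H = 2.1969, df = 3, p = 0.532565, fail to reject H0.


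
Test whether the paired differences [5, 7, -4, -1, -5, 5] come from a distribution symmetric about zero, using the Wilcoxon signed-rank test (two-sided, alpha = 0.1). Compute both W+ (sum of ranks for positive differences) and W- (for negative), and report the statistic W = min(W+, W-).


Step 1: Drop any zero differences (none here) and take |d_i|.
|d| = [5, 7, 4, 1, 5, 5]
Step 2: Midrank |d_i| (ties get averaged ranks).
ranks: |5|->4, |7|->6, |4|->2, |1|->1, |5|->4, |5|->4
Step 3: Attach original signs; sum ranks with positive sign and with negative sign.
W+ = 4 + 6 + 4 = 14
W- = 2 + 1 + 4 = 7
(Check: W+ + W- = 21 should equal n(n+1)/2 = 21.)
Step 4: Test statistic W = min(W+, W-) = 7.
Step 5: Ties in |d|, so use the tie-corrected normal approximation.
        E[W] = n(n+1)/4 = 6*7/4 = 10.5.
        Tie groups: |d|=5 (t=3); sum(t^3 - t) = 24.
        Var[W] = n(n+1)(2n+1)/24 - sum(t^3-t)/48 = 546/24 - 24/48 = 22.25.
        z = (W - E[W]) / sqrt(Var[W]) = (7 - 10.5) / 4.7170 = -0.7420.
        Two-sided p = 2*Phi(z) = 0.458088.
Step 6: alpha = 0.1. fail to reject H0.

W+ = 14, W- = 7, W = min = 7, p = 0.458088, fail to reject H0.


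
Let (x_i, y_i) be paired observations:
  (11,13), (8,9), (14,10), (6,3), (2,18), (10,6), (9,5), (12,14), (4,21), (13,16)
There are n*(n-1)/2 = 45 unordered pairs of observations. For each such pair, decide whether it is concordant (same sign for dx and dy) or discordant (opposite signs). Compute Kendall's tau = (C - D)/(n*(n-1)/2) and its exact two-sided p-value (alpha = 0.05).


Step 1: Enumerate the 45 unordered pairs (i,j) with i<j and classify each by sign(x_j-x_i) * sign(y_j-y_i).
  (1,2):dx=-3,dy=-4->C; (1,3):dx=+3,dy=-3->D; (1,4):dx=-5,dy=-10->C; (1,5):dx=-9,dy=+5->D
  (1,6):dx=-1,dy=-7->C; (1,7):dx=-2,dy=-8->C; (1,8):dx=+1,dy=+1->C; (1,9):dx=-7,dy=+8->D
  (1,10):dx=+2,dy=+3->C; (2,3):dx=+6,dy=+1->C; (2,4):dx=-2,dy=-6->C; (2,5):dx=-6,dy=+9->D
  (2,6):dx=+2,dy=-3->D; (2,7):dx=+1,dy=-4->D; (2,8):dx=+4,dy=+5->C; (2,9):dx=-4,dy=+12->D
  (2,10):dx=+5,dy=+7->C; (3,4):dx=-8,dy=-7->C; (3,5):dx=-12,dy=+8->D; (3,6):dx=-4,dy=-4->C
  (3,7):dx=-5,dy=-5->C; (3,8):dx=-2,dy=+4->D; (3,9):dx=-10,dy=+11->D; (3,10):dx=-1,dy=+6->D
  (4,5):dx=-4,dy=+15->D; (4,6):dx=+4,dy=+3->C; (4,7):dx=+3,dy=+2->C; (4,8):dx=+6,dy=+11->C
  (4,9):dx=-2,dy=+18->D; (4,10):dx=+7,dy=+13->C; (5,6):dx=+8,dy=-12->D; (5,7):dx=+7,dy=-13->D
  (5,8):dx=+10,dy=-4->D; (5,9):dx=+2,dy=+3->C; (5,10):dx=+11,dy=-2->D; (6,7):dx=-1,dy=-1->C
  (6,8):dx=+2,dy=+8->C; (6,9):dx=-6,dy=+15->D; (6,10):dx=+3,dy=+10->C; (7,8):dx=+3,dy=+9->C
  (7,9):dx=-5,dy=+16->D; (7,10):dx=+4,dy=+11->C; (8,9):dx=-8,dy=+7->D; (8,10):dx=+1,dy=+2->C
  (9,10):dx=+9,dy=-5->D
Step 2: C = 24, D = 21, total pairs = 45.
Step 3: tau = (C - D)/(n(n-1)/2) = (24 - 21)/45 = 0.066667.
Step 4: Exact two-sided p-value (enumerate n! = 3628800 permutations of y under H0): p = 0.861801.
Step 5: alpha = 0.05. fail to reject H0.

tau_b = 0.0667 (C=24, D=21), p = 0.861801, fail to reject H0.


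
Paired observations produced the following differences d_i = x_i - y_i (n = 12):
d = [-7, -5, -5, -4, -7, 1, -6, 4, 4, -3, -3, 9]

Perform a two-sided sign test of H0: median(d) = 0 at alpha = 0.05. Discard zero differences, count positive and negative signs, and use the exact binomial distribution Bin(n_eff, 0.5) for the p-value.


Step 1: Discard zero differences. Original n = 12; n_eff = number of nonzero differences = 12.
Nonzero differences (with sign): -7, -5, -5, -4, -7, +1, -6, +4, +4, -3, -3, +9
Step 2: Count signs: positive = 4, negative = 8.
Step 3: Under H0: P(positive) = 0.5, so the number of positives S ~ Bin(12, 0.5).
Step 4: Two-sided exact p-value = sum of Bin(12,0.5) probabilities at or below the observed probability = 0.387695.
Step 5: alpha = 0.05. fail to reject H0.

n_eff = 12, pos = 4, neg = 8, p = 0.387695, fail to reject H0.


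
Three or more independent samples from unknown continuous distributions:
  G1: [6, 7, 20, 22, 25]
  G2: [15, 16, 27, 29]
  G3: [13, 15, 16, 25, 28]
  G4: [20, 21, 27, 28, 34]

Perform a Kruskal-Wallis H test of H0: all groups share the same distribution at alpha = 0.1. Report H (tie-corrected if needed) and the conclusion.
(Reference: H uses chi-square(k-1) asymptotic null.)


Step 1: Combine all N = 19 observations and assign midranks.
sorted (value, group, rank): (6,G1,1), (7,G1,2), (13,G3,3), (15,G2,4.5), (15,G3,4.5), (16,G2,6.5), (16,G3,6.5), (20,G1,8.5), (20,G4,8.5), (21,G4,10), (22,G1,11), (25,G1,12.5), (25,G3,12.5), (27,G2,14.5), (27,G4,14.5), (28,G3,16.5), (28,G4,16.5), (29,G2,18), (34,G4,19)
Step 2: Sum ranks within each group.
R_1 = 35 (n_1 = 5)
R_2 = 43.5 (n_2 = 4)
R_3 = 43 (n_3 = 5)
R_4 = 68.5 (n_4 = 5)
Step 3: H = 12/(N(N+1)) * sum(R_i^2/n_i) - 3(N+1)
     = 12/(19*20) * (35^2/5 + 43.5^2/4 + 43^2/5 + 68.5^2/5) - 3*20
     = 0.031579 * 2026.31 - 60
     = 3.988816.
Step 4: Ties present; correction factor C = 1 - 36/(19^3 - 19) = 0.994737. Corrected H = 3.988816 / 0.994737 = 4.009921.
Step 5: Under H0, H ~ chi^2(3); p-value = 0.260395.
Step 6: alpha = 0.1. fail to reject H0.

H = 4.0099, df = 3, p = 0.260395, fail to reject H0.
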